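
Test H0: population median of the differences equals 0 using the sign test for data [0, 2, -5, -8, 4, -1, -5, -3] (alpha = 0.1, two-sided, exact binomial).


Step 1: Discard zero differences. Original n = 8; n_eff = number of nonzero differences = 7.
Nonzero differences (with sign): +2, -5, -8, +4, -1, -5, -3
Step 2: Count signs: positive = 2, negative = 5.
Step 3: Under H0: P(positive) = 0.5, so the number of positives S ~ Bin(7, 0.5).
Step 4: Two-sided exact p-value = sum of Bin(7,0.5) probabilities at or below the observed probability = 0.453125.
Step 5: alpha = 0.1. fail to reject H0.

n_eff = 7, pos = 2, neg = 5, p = 0.453125, fail to reject H0.


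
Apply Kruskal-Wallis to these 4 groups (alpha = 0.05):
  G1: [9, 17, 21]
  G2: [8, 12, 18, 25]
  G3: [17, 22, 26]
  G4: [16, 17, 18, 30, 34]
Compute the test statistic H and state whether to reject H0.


Step 1: Combine all N = 15 observations and assign midranks.
sorted (value, group, rank): (8,G2,1), (9,G1,2), (12,G2,3), (16,G4,4), (17,G1,6), (17,G3,6), (17,G4,6), (18,G2,8.5), (18,G4,8.5), (21,G1,10), (22,G3,11), (25,G2,12), (26,G3,13), (30,G4,14), (34,G4,15)
Step 2: Sum ranks within each group.
R_1 = 18 (n_1 = 3)
R_2 = 24.5 (n_2 = 4)
R_3 = 30 (n_3 = 3)
R_4 = 47.5 (n_4 = 5)
Step 3: H = 12/(N(N+1)) * sum(R_i^2/n_i) - 3(N+1)
     = 12/(15*16) * (18^2/3 + 24.5^2/4 + 30^2/3 + 47.5^2/5) - 3*16
     = 0.050000 * 1009.31 - 48
     = 2.465625.
Step 4: Ties present; correction factor C = 1 - 30/(15^3 - 15) = 0.991071. Corrected H = 2.465625 / 0.991071 = 2.487838.
Step 5: Under H0, H ~ chi^2(3); p-value = 0.477493.
Step 6: alpha = 0.05. fail to reject H0.

H = 2.4878, df = 3, p = 0.477493, fail to reject H0.


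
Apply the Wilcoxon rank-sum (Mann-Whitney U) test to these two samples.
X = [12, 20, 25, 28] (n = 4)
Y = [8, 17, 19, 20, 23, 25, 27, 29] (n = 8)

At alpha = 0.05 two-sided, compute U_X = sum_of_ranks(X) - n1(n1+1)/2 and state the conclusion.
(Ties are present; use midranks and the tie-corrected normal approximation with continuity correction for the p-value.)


Step 1: Combine and sort all 12 observations; assign midranks.
sorted (value, group): (8,Y), (12,X), (17,Y), (19,Y), (20,X), (20,Y), (23,Y), (25,X), (25,Y), (27,Y), (28,X), (29,Y)
ranks: 8->1, 12->2, 17->3, 19->4, 20->5.5, 20->5.5, 23->7, 25->8.5, 25->8.5, 27->10, 28->11, 29->12
Step 2: Rank sum for X: R1 = 2 + 5.5 + 8.5 + 11 = 27.
Step 3: U_X = R1 - n1(n1+1)/2 = 27 - 4*5/2 = 27 - 10 = 17.
       U_Y = n1*n2 - U_X = 32 - 17 = 15.
Step 4: Ties are present, so use the tie-corrected normal approximation (with continuity correction) for the p-value.
Step 5: p-value = 0.932087; compare to alpha = 0.05. fail to reject H0.

U_X = 17, p = 0.932087, fail to reject H0 at alpha = 0.05.


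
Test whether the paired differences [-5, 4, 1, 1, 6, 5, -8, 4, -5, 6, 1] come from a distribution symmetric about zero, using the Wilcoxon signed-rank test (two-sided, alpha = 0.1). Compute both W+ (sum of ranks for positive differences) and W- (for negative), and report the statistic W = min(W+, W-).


Step 1: Drop any zero differences (none here) and take |d_i|.
|d| = [5, 4, 1, 1, 6, 5, 8, 4, 5, 6, 1]
Step 2: Midrank |d_i| (ties get averaged ranks).
ranks: |5|->7, |4|->4.5, |1|->2, |1|->2, |6|->9.5, |5|->7, |8|->11, |4|->4.5, |5|->7, |6|->9.5, |1|->2
Step 3: Attach original signs; sum ranks with positive sign and with negative sign.
W+ = 4.5 + 2 + 2 + 9.5 + 7 + 4.5 + 9.5 + 2 = 41
W- = 7 + 11 + 7 = 25
(Check: W+ + W- = 66 should equal n(n+1)/2 = 66.)
Step 4: Test statistic W = min(W+, W-) = 25.
Step 5: Ties in |d|, so use the tie-corrected normal approximation.
        E[W] = n(n+1)/4 = 11*12/4 = 33.
        Tie groups: |d|=1 (t=3), |d|=4 (t=2), |d|=5 (t=3), |d|=6 (t=2); sum(t^3 - t) = 60.
        Var[W] = n(n+1)(2n+1)/24 - sum(t^3-t)/48 = 3036/24 - 60/48 = 125.25.
        z = (W - E[W]) / sqrt(Var[W]) = (25 - 33) / 11.1915 = -0.7148.
        Two-sided p = 2*Phi(z) = 0.474716.
Step 6: alpha = 0.1. fail to reject H0.

W+ = 41, W- = 25, W = min = 25, p = 0.474716, fail to reject H0.


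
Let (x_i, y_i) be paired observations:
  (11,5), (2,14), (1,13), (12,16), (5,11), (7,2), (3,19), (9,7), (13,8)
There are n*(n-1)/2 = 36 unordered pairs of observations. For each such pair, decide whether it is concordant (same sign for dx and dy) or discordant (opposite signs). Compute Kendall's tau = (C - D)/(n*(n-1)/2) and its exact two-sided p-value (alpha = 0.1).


Step 1: Enumerate the 36 unordered pairs (i,j) with i<j and classify each by sign(x_j-x_i) * sign(y_j-y_i).
  (1,2):dx=-9,dy=+9->D; (1,3):dx=-10,dy=+8->D; (1,4):dx=+1,dy=+11->C; (1,5):dx=-6,dy=+6->D
  (1,6):dx=-4,dy=-3->C; (1,7):dx=-8,dy=+14->D; (1,8):dx=-2,dy=+2->D; (1,9):dx=+2,dy=+3->C
  (2,3):dx=-1,dy=-1->C; (2,4):dx=+10,dy=+2->C; (2,5):dx=+3,dy=-3->D; (2,6):dx=+5,dy=-12->D
  (2,7):dx=+1,dy=+5->C; (2,8):dx=+7,dy=-7->D; (2,9):dx=+11,dy=-6->D; (3,4):dx=+11,dy=+3->C
  (3,5):dx=+4,dy=-2->D; (3,6):dx=+6,dy=-11->D; (3,7):dx=+2,dy=+6->C; (3,8):dx=+8,dy=-6->D
  (3,9):dx=+12,dy=-5->D; (4,5):dx=-7,dy=-5->C; (4,6):dx=-5,dy=-14->C; (4,7):dx=-9,dy=+3->D
  (4,8):dx=-3,dy=-9->C; (4,9):dx=+1,dy=-8->D; (5,6):dx=+2,dy=-9->D; (5,7):dx=-2,dy=+8->D
  (5,8):dx=+4,dy=-4->D; (5,9):dx=+8,dy=-3->D; (6,7):dx=-4,dy=+17->D; (6,8):dx=+2,dy=+5->C
  (6,9):dx=+6,dy=+6->C; (7,8):dx=+6,dy=-12->D; (7,9):dx=+10,dy=-11->D; (8,9):dx=+4,dy=+1->C
Step 2: C = 14, D = 22, total pairs = 36.
Step 3: tau = (C - D)/(n(n-1)/2) = (14 - 22)/36 = -0.222222.
Step 4: Exact two-sided p-value (enumerate n! = 362880 permutations of y under H0): p = 0.476709.
Step 5: alpha = 0.1. fail to reject H0.

tau_b = -0.2222 (C=14, D=22), p = 0.476709, fail to reject H0.


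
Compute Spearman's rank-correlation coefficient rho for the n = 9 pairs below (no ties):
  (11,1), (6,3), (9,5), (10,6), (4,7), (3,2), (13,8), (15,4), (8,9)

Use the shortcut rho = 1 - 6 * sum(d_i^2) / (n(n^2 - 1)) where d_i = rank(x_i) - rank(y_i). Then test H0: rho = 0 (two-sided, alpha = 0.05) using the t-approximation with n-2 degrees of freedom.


Step 1: Rank x and y separately (midranks; no ties here).
rank(x): 11->7, 6->3, 9->5, 10->6, 4->2, 3->1, 13->8, 15->9, 8->4
rank(y): 1->1, 3->3, 5->5, 6->6, 7->7, 2->2, 8->8, 4->4, 9->9
Step 2: d_i = R_x(i) - R_y(i); compute d_i^2.
  (7-1)^2=36, (3-3)^2=0, (5-5)^2=0, (6-6)^2=0, (2-7)^2=25, (1-2)^2=1, (8-8)^2=0, (9-4)^2=25, (4-9)^2=25
sum(d^2) = 112.
Step 3: rho = 1 - 6*112 / (9*(9^2 - 1)) = 1 - 672/720 = 0.066667.
Step 4: Under H0, t = rho * sqrt((n-2)/(1-rho^2)) = 0.1768 ~ t(7).
Step 5: Two-sided p-value from the t-distribution with 7 df = 0.864690.
Step 6: alpha = 0.05. fail to reject H0.

rho = 0.0667, p = 0.864690, fail to reject H0 at alpha = 0.05.


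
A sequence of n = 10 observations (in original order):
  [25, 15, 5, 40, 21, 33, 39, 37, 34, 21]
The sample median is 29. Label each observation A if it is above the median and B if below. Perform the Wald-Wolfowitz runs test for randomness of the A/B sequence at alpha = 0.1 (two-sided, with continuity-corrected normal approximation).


Step 1: Compute median = 29; label A = above, B = below.
Labels in order: BBBABAAAAB  (n_A = 5, n_B = 5)
Step 2: Count runs R = 5.
Step 3: Under H0 (random ordering), E[R] = 2*n_A*n_B/(n_A+n_B) + 1 = 2*5*5/10 + 1 = 6.0000.
        Var[R] = 2*n_A*n_B*(2*n_A*n_B - n_A - n_B) / ((n_A+n_B)^2 * (n_A+n_B-1)) = 2000/900 = 2.2222.
        SD[R] = 1.4907.
Step 4: Continuity-corrected z = (R + 0.5 - E[R]) / SD[R] = (5 + 0.5 - 6.0000) / 1.4907 = -0.3354.
Step 5: Two-sided p-value via normal approximation = 2*(1 - Phi(|z|)) = 0.737316.
Step 6: alpha = 0.1. fail to reject H0.

R = 5, z = -0.3354, p = 0.737316, fail to reject H0.


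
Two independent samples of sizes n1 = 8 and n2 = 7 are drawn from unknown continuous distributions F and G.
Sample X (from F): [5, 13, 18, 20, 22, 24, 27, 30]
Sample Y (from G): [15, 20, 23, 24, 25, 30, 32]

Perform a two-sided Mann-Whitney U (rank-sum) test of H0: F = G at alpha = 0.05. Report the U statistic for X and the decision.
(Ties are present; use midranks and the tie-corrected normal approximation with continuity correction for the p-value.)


Step 1: Combine and sort all 15 observations; assign midranks.
sorted (value, group): (5,X), (13,X), (15,Y), (18,X), (20,X), (20,Y), (22,X), (23,Y), (24,X), (24,Y), (25,Y), (27,X), (30,X), (30,Y), (32,Y)
ranks: 5->1, 13->2, 15->3, 18->4, 20->5.5, 20->5.5, 22->7, 23->8, 24->9.5, 24->9.5, 25->11, 27->12, 30->13.5, 30->13.5, 32->15
Step 2: Rank sum for X: R1 = 1 + 2 + 4 + 5.5 + 7 + 9.5 + 12 + 13.5 = 54.5.
Step 3: U_X = R1 - n1(n1+1)/2 = 54.5 - 8*9/2 = 54.5 - 36 = 18.5.
       U_Y = n1*n2 - U_X = 56 - 18.5 = 37.5.
Step 4: Ties are present, so use the tie-corrected normal approximation (with continuity correction) for the p-value.
Step 5: p-value = 0.296324; compare to alpha = 0.05. fail to reject H0.

U_X = 18.5, p = 0.296324, fail to reject H0 at alpha = 0.05.


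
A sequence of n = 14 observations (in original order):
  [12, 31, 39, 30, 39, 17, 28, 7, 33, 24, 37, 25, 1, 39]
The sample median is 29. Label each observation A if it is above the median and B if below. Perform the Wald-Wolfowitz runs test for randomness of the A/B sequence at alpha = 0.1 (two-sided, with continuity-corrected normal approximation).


Step 1: Compute median = 29; label A = above, B = below.
Labels in order: BAAAABBBABABBA  (n_A = 7, n_B = 7)
Step 2: Count runs R = 8.
Step 3: Under H0 (random ordering), E[R] = 2*n_A*n_B/(n_A+n_B) + 1 = 2*7*7/14 + 1 = 8.0000.
        Var[R] = 2*n_A*n_B*(2*n_A*n_B - n_A - n_B) / ((n_A+n_B)^2 * (n_A+n_B-1)) = 8232/2548 = 3.2308.
        SD[R] = 1.7974.
Step 4: R = E[R], so z = 0 with no continuity correction.
Step 5: Two-sided p-value via normal approximation = 2*(1 - Phi(|z|)) = 1.000000.
Step 6: alpha = 0.1. fail to reject H0.

R = 8, z = 0.0000, p = 1.000000, fail to reject H0.


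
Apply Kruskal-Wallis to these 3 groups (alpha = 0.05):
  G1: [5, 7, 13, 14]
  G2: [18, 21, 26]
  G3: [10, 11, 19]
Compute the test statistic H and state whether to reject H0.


Step 1: Combine all N = 10 observations and assign midranks.
sorted (value, group, rank): (5,G1,1), (7,G1,2), (10,G3,3), (11,G3,4), (13,G1,5), (14,G1,6), (18,G2,7), (19,G3,8), (21,G2,9), (26,G2,10)
Step 2: Sum ranks within each group.
R_1 = 14 (n_1 = 4)
R_2 = 26 (n_2 = 3)
R_3 = 15 (n_3 = 3)
Step 3: H = 12/(N(N+1)) * sum(R_i^2/n_i) - 3(N+1)
     = 12/(10*11) * (14^2/4 + 26^2/3 + 15^2/3) - 3*11
     = 0.109091 * 349.333 - 33
     = 5.109091.
Step 4: No ties, so H is used without correction.
Step 5: Under H0, H ~ chi^2(2); p-value = 0.077728.
Step 6: alpha = 0.05. fail to reject H0.

H = 5.1091, df = 2, p = 0.077728, fail to reject H0.


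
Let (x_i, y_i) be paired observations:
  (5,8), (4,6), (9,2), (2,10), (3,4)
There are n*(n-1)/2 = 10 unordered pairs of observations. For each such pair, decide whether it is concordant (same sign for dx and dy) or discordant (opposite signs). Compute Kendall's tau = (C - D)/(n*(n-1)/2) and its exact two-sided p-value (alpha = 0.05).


Step 1: Enumerate the 10 unordered pairs (i,j) with i<j and classify each by sign(x_j-x_i) * sign(y_j-y_i).
  (1,2):dx=-1,dy=-2->C; (1,3):dx=+4,dy=-6->D; (1,4):dx=-3,dy=+2->D; (1,5):dx=-2,dy=-4->C
  (2,3):dx=+5,dy=-4->D; (2,4):dx=-2,dy=+4->D; (2,5):dx=-1,dy=-2->C; (3,4):dx=-7,dy=+8->D
  (3,5):dx=-6,dy=+2->D; (4,5):dx=+1,dy=-6->D
Step 2: C = 3, D = 7, total pairs = 10.
Step 3: tau = (C - D)/(n(n-1)/2) = (3 - 7)/10 = -0.400000.
Step 4: Exact two-sided p-value (enumerate n! = 120 permutations of y under H0): p = 0.483333.
Step 5: alpha = 0.05. fail to reject H0.

tau_b = -0.4000 (C=3, D=7), p = 0.483333, fail to reject H0.


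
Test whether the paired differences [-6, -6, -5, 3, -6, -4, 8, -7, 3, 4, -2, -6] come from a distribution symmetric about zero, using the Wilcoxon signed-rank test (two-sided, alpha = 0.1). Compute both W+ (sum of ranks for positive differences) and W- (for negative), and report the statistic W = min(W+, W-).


Step 1: Drop any zero differences (none here) and take |d_i|.
|d| = [6, 6, 5, 3, 6, 4, 8, 7, 3, 4, 2, 6]
Step 2: Midrank |d_i| (ties get averaged ranks).
ranks: |6|->8.5, |6|->8.5, |5|->6, |3|->2.5, |6|->8.5, |4|->4.5, |8|->12, |7|->11, |3|->2.5, |4|->4.5, |2|->1, |6|->8.5
Step 3: Attach original signs; sum ranks with positive sign and with negative sign.
W+ = 2.5 + 12 + 2.5 + 4.5 = 21.5
W- = 8.5 + 8.5 + 6 + 8.5 + 4.5 + 11 + 1 + 8.5 = 56.5
(Check: W+ + W- = 78 should equal n(n+1)/2 = 78.)
Step 4: Test statistic W = min(W+, W-) = 21.5.
Step 5: Ties in |d|, so use the tie-corrected normal approximation.
        E[W] = n(n+1)/4 = 12*13/4 = 39.
        Tie groups: |d|=3 (t=2), |d|=4 (t=2), |d|=6 (t=4); sum(t^3 - t) = 72.
        Var[W] = n(n+1)(2n+1)/24 - sum(t^3-t)/48 = 3900/24 - 72/48 = 161.
        z = (W - E[W]) / sqrt(Var[W]) = (21.5 - 39) / 12.6886 = -1.3792.
        Two-sided p = 2*Phi(z) = 0.167835.
Step 6: alpha = 0.1. fail to reject H0.

W+ = 21.5, W- = 56.5, W = min = 21.5, p = 0.167835, fail to reject H0.


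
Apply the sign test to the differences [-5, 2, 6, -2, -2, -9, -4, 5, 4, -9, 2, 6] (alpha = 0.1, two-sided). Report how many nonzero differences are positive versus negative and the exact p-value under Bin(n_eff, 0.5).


Step 1: Discard zero differences. Original n = 12; n_eff = number of nonzero differences = 12.
Nonzero differences (with sign): -5, +2, +6, -2, -2, -9, -4, +5, +4, -9, +2, +6
Step 2: Count signs: positive = 6, negative = 6.
Step 3: Under H0: P(positive) = 0.5, so the number of positives S ~ Bin(12, 0.5).
Step 4: Two-sided exact p-value = sum of Bin(12,0.5) probabilities at or below the observed probability = 1.000000.
Step 5: alpha = 0.1. fail to reject H0.

n_eff = 12, pos = 6, neg = 6, p = 1.000000, fail to reject H0.


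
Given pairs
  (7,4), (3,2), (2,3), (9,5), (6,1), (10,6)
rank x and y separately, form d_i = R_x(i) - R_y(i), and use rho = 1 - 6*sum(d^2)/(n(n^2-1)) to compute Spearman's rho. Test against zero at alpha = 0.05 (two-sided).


Step 1: Rank x and y separately (midranks; no ties here).
rank(x): 7->4, 3->2, 2->1, 9->5, 6->3, 10->6
rank(y): 4->4, 2->2, 3->3, 5->5, 1->1, 6->6
Step 2: d_i = R_x(i) - R_y(i); compute d_i^2.
  (4-4)^2=0, (2-2)^2=0, (1-3)^2=4, (5-5)^2=0, (3-1)^2=4, (6-6)^2=0
sum(d^2) = 8.
Step 3: rho = 1 - 6*8 / (6*(6^2 - 1)) = 1 - 48/210 = 0.771429.
Step 4: Under H0, t = rho * sqrt((n-2)/(1-rho^2)) = 2.4247 ~ t(4).
Step 5: Two-sided p-value from the t-distribution with 4 df = 0.072397.
Step 6: alpha = 0.05. fail to reject H0.

rho = 0.7714, p = 0.072397, fail to reject H0 at alpha = 0.05.


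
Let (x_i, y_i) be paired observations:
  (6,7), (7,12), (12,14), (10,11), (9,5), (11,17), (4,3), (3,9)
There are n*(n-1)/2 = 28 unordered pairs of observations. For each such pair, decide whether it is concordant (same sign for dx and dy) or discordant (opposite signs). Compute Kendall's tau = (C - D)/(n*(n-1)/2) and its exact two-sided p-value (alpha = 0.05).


Step 1: Enumerate the 28 unordered pairs (i,j) with i<j and classify each by sign(x_j-x_i) * sign(y_j-y_i).
  (1,2):dx=+1,dy=+5->C; (1,3):dx=+6,dy=+7->C; (1,4):dx=+4,dy=+4->C; (1,5):dx=+3,dy=-2->D
  (1,6):dx=+5,dy=+10->C; (1,7):dx=-2,dy=-4->C; (1,8):dx=-3,dy=+2->D; (2,3):dx=+5,dy=+2->C
  (2,4):dx=+3,dy=-1->D; (2,5):dx=+2,dy=-7->D; (2,6):dx=+4,dy=+5->C; (2,7):dx=-3,dy=-9->C
  (2,8):dx=-4,dy=-3->C; (3,4):dx=-2,dy=-3->C; (3,5):dx=-3,dy=-9->C; (3,6):dx=-1,dy=+3->D
  (3,7):dx=-8,dy=-11->C; (3,8):dx=-9,dy=-5->C; (4,5):dx=-1,dy=-6->C; (4,6):dx=+1,dy=+6->C
  (4,7):dx=-6,dy=-8->C; (4,8):dx=-7,dy=-2->C; (5,6):dx=+2,dy=+12->C; (5,7):dx=-5,dy=-2->C
  (5,8):dx=-6,dy=+4->D; (6,7):dx=-7,dy=-14->C; (6,8):dx=-8,dy=-8->C; (7,8):dx=-1,dy=+6->D
Step 2: C = 21, D = 7, total pairs = 28.
Step 3: tau = (C - D)/(n(n-1)/2) = (21 - 7)/28 = 0.500000.
Step 4: Exact two-sided p-value (enumerate n! = 40320 permutations of y under H0): p = 0.108681.
Step 5: alpha = 0.05. fail to reject H0.

tau_b = 0.5000 (C=21, D=7), p = 0.108681, fail to reject H0.


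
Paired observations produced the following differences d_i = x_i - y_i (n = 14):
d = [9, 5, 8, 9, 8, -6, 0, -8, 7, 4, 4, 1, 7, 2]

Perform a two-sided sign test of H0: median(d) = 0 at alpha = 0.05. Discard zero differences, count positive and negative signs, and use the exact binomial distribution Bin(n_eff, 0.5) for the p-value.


Step 1: Discard zero differences. Original n = 14; n_eff = number of nonzero differences = 13.
Nonzero differences (with sign): +9, +5, +8, +9, +8, -6, -8, +7, +4, +4, +1, +7, +2
Step 2: Count signs: positive = 11, negative = 2.
Step 3: Under H0: P(positive) = 0.5, so the number of positives S ~ Bin(13, 0.5).
Step 4: Two-sided exact p-value = sum of Bin(13,0.5) probabilities at or below the observed probability = 0.022461.
Step 5: alpha = 0.05. reject H0.

n_eff = 13, pos = 11, neg = 2, p = 0.022461, reject H0.


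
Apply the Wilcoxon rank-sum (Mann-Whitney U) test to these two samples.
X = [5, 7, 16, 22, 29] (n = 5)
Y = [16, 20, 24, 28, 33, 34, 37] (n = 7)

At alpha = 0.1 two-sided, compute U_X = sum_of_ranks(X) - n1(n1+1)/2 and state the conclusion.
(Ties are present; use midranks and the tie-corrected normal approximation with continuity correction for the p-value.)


Step 1: Combine and sort all 12 observations; assign midranks.
sorted (value, group): (5,X), (7,X), (16,X), (16,Y), (20,Y), (22,X), (24,Y), (28,Y), (29,X), (33,Y), (34,Y), (37,Y)
ranks: 5->1, 7->2, 16->3.5, 16->3.5, 20->5, 22->6, 24->7, 28->8, 29->9, 33->10, 34->11, 37->12
Step 2: Rank sum for X: R1 = 1 + 2 + 3.5 + 6 + 9 = 21.5.
Step 3: U_X = R1 - n1(n1+1)/2 = 21.5 - 5*6/2 = 21.5 - 15 = 6.5.
       U_Y = n1*n2 - U_X = 35 - 6.5 = 28.5.
Step 4: Ties are present, so use the tie-corrected normal approximation (with continuity correction) for the p-value.
Step 5: p-value = 0.087602; compare to alpha = 0.1. reject H0.

U_X = 6.5, p = 0.087602, reject H0 at alpha = 0.1.


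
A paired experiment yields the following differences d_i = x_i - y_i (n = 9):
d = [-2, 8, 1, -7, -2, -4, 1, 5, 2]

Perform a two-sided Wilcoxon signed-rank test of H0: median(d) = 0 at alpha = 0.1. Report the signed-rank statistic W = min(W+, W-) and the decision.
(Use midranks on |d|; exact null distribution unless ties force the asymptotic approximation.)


Step 1: Drop any zero differences (none here) and take |d_i|.
|d| = [2, 8, 1, 7, 2, 4, 1, 5, 2]
Step 2: Midrank |d_i| (ties get averaged ranks).
ranks: |2|->4, |8|->9, |1|->1.5, |7|->8, |2|->4, |4|->6, |1|->1.5, |5|->7, |2|->4
Step 3: Attach original signs; sum ranks with positive sign and with negative sign.
W+ = 9 + 1.5 + 1.5 + 7 + 4 = 23
W- = 4 + 8 + 4 + 6 = 22
(Check: W+ + W- = 45 should equal n(n+1)/2 = 45.)
Step 4: Test statistic W = min(W+, W-) = 22.
Step 5: Ties in |d|, so use the tie-corrected normal approximation.
        E[W] = n(n+1)/4 = 9*10/4 = 22.5.
        Tie groups: |d|=1 (t=2), |d|=2 (t=3); sum(t^3 - t) = 30.
        Var[W] = n(n+1)(2n+1)/24 - sum(t^3-t)/48 = 1710/24 - 30/48 = 70.625.
        z = (W - E[W]) / sqrt(Var[W]) = (22 - 22.5) / 8.4039 = -0.0595.
        Two-sided p = 2*Phi(z) = 0.952557.
Step 6: alpha = 0.1. fail to reject H0.

W+ = 23, W- = 22, W = min = 22, p = 0.952557, fail to reject H0.


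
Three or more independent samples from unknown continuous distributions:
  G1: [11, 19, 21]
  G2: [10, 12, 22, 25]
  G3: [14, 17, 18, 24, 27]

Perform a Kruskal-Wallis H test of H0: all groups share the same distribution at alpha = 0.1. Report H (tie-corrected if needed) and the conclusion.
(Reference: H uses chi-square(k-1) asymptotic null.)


Step 1: Combine all N = 12 observations and assign midranks.
sorted (value, group, rank): (10,G2,1), (11,G1,2), (12,G2,3), (14,G3,4), (17,G3,5), (18,G3,6), (19,G1,7), (21,G1,8), (22,G2,9), (24,G3,10), (25,G2,11), (27,G3,12)
Step 2: Sum ranks within each group.
R_1 = 17 (n_1 = 3)
R_2 = 24 (n_2 = 4)
R_3 = 37 (n_3 = 5)
Step 3: H = 12/(N(N+1)) * sum(R_i^2/n_i) - 3(N+1)
     = 12/(12*13) * (17^2/3 + 24^2/4 + 37^2/5) - 3*13
     = 0.076923 * 514.133 - 39
     = 0.548718.
Step 4: No ties, so H is used without correction.
Step 5: Under H0, H ~ chi^2(2); p-value = 0.760059.
Step 6: alpha = 0.1. fail to reject H0.

H = 0.5487, df = 2, p = 0.760059, fail to reject H0.


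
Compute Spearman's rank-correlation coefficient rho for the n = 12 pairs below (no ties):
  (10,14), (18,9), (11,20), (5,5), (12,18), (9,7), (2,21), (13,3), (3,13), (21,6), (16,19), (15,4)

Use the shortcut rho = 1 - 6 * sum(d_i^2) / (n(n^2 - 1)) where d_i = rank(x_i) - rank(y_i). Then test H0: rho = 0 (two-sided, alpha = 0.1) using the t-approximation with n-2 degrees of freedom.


Step 1: Rank x and y separately (midranks; no ties here).
rank(x): 10->5, 18->11, 11->6, 5->3, 12->7, 9->4, 2->1, 13->8, 3->2, 21->12, 16->10, 15->9
rank(y): 14->8, 9->6, 20->11, 5->3, 18->9, 7->5, 21->12, 3->1, 13->7, 6->4, 19->10, 4->2
Step 2: d_i = R_x(i) - R_y(i); compute d_i^2.
  (5-8)^2=9, (11-6)^2=25, (6-11)^2=25, (3-3)^2=0, (7-9)^2=4, (4-5)^2=1, (1-12)^2=121, (8-1)^2=49, (2-7)^2=25, (12-4)^2=64, (10-10)^2=0, (9-2)^2=49
sum(d^2) = 372.
Step 3: rho = 1 - 6*372 / (12*(12^2 - 1)) = 1 - 2232/1716 = -0.300699.
Step 4: Under H0, t = rho * sqrt((n-2)/(1-rho^2)) = -0.9970 ~ t(10).
Step 5: Two-sided p-value from the t-distribution with 10 df = 0.342260.
Step 6: alpha = 0.1. fail to reject H0.

rho = -0.3007, p = 0.342260, fail to reject H0 at alpha = 0.1.


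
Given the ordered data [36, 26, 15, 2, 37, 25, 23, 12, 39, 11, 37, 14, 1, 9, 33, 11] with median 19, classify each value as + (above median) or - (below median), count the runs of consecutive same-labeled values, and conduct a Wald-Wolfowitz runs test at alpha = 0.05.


Step 1: Compute median = 19; label A = above, B = below.
Labels in order: AABBAAABABABBBAB  (n_A = 8, n_B = 8)
Step 2: Count runs R = 10.
Step 3: Under H0 (random ordering), E[R] = 2*n_A*n_B/(n_A+n_B) + 1 = 2*8*8/16 + 1 = 9.0000.
        Var[R] = 2*n_A*n_B*(2*n_A*n_B - n_A - n_B) / ((n_A+n_B)^2 * (n_A+n_B-1)) = 14336/3840 = 3.7333.
        SD[R] = 1.9322.
Step 4: Continuity-corrected z = (R - 0.5 - E[R]) / SD[R] = (10 - 0.5 - 9.0000) / 1.9322 = 0.2588.
Step 5: Two-sided p-value via normal approximation = 2*(1 - Phi(|z|)) = 0.795809.
Step 6: alpha = 0.05. fail to reject H0.

R = 10, z = 0.2588, p = 0.795809, fail to reject H0.


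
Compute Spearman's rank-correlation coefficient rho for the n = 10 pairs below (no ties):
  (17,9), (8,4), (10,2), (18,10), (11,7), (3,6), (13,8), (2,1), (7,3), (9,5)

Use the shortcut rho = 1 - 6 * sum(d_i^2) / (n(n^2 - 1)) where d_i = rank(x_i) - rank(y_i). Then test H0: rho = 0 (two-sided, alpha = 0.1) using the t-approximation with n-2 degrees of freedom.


Step 1: Rank x and y separately (midranks; no ties here).
rank(x): 17->9, 8->4, 10->6, 18->10, 11->7, 3->2, 13->8, 2->1, 7->3, 9->5
rank(y): 9->9, 4->4, 2->2, 10->10, 7->7, 6->6, 8->8, 1->1, 3->3, 5->5
Step 2: d_i = R_x(i) - R_y(i); compute d_i^2.
  (9-9)^2=0, (4-4)^2=0, (6-2)^2=16, (10-10)^2=0, (7-7)^2=0, (2-6)^2=16, (8-8)^2=0, (1-1)^2=0, (3-3)^2=0, (5-5)^2=0
sum(d^2) = 32.
Step 3: rho = 1 - 6*32 / (10*(10^2 - 1)) = 1 - 192/990 = 0.806061.
Step 4: Under H0, t = rho * sqrt((n-2)/(1-rho^2)) = 3.8522 ~ t(8).
Step 5: Two-sided p-value from the t-distribution with 8 df = 0.004862.
Step 6: alpha = 0.1. reject H0.

rho = 0.8061, p = 0.004862, reject H0 at alpha = 0.1.


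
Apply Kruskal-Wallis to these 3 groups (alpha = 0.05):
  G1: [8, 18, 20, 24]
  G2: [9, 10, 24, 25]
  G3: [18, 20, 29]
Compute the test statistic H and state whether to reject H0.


Step 1: Combine all N = 11 observations and assign midranks.
sorted (value, group, rank): (8,G1,1), (9,G2,2), (10,G2,3), (18,G1,4.5), (18,G3,4.5), (20,G1,6.5), (20,G3,6.5), (24,G1,8.5), (24,G2,8.5), (25,G2,10), (29,G3,11)
Step 2: Sum ranks within each group.
R_1 = 20.5 (n_1 = 4)
R_2 = 23.5 (n_2 = 4)
R_3 = 22 (n_3 = 3)
Step 3: H = 12/(N(N+1)) * sum(R_i^2/n_i) - 3(N+1)
     = 12/(11*12) * (20.5^2/4 + 23.5^2/4 + 22^2/3) - 3*12
     = 0.090909 * 404.458 - 36
     = 0.768939.
Step 4: Ties present; correction factor C = 1 - 18/(11^3 - 11) = 0.986364. Corrected H = 0.768939 / 0.986364 = 0.779570.
Step 5: Under H0, H ~ chi^2(2); p-value = 0.677202.
Step 6: alpha = 0.05. fail to reject H0.

H = 0.7796, df = 2, p = 0.677202, fail to reject H0.


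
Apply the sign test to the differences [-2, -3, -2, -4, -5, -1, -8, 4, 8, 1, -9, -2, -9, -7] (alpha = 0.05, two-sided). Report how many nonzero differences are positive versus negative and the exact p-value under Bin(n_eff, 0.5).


Step 1: Discard zero differences. Original n = 14; n_eff = number of nonzero differences = 14.
Nonzero differences (with sign): -2, -3, -2, -4, -5, -1, -8, +4, +8, +1, -9, -2, -9, -7
Step 2: Count signs: positive = 3, negative = 11.
Step 3: Under H0: P(positive) = 0.5, so the number of positives S ~ Bin(14, 0.5).
Step 4: Two-sided exact p-value = sum of Bin(14,0.5) probabilities at or below the observed probability = 0.057373.
Step 5: alpha = 0.05. fail to reject H0.

n_eff = 14, pos = 3, neg = 11, p = 0.057373, fail to reject H0.


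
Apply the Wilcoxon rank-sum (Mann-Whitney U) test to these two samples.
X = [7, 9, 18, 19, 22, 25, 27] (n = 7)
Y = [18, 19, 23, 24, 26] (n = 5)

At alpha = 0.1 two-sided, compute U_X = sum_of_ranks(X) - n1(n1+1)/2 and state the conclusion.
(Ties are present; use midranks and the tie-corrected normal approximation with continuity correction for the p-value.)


Step 1: Combine and sort all 12 observations; assign midranks.
sorted (value, group): (7,X), (9,X), (18,X), (18,Y), (19,X), (19,Y), (22,X), (23,Y), (24,Y), (25,X), (26,Y), (27,X)
ranks: 7->1, 9->2, 18->3.5, 18->3.5, 19->5.5, 19->5.5, 22->7, 23->8, 24->9, 25->10, 26->11, 27->12
Step 2: Rank sum for X: R1 = 1 + 2 + 3.5 + 5.5 + 7 + 10 + 12 = 41.
Step 3: U_X = R1 - n1(n1+1)/2 = 41 - 7*8/2 = 41 - 28 = 13.
       U_Y = n1*n2 - U_X = 35 - 13 = 22.
Step 4: Ties are present, so use the tie-corrected normal approximation (with continuity correction) for the p-value.
Step 5: p-value = 0.514478; compare to alpha = 0.1. fail to reject H0.

U_X = 13, p = 0.514478, fail to reject H0 at alpha = 0.1.


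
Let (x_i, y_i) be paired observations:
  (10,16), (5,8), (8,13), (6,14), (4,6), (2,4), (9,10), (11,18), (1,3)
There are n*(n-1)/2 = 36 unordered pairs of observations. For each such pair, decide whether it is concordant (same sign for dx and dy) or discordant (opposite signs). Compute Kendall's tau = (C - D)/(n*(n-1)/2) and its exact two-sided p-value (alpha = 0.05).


Step 1: Enumerate the 36 unordered pairs (i,j) with i<j and classify each by sign(x_j-x_i) * sign(y_j-y_i).
  (1,2):dx=-5,dy=-8->C; (1,3):dx=-2,dy=-3->C; (1,4):dx=-4,dy=-2->C; (1,5):dx=-6,dy=-10->C
  (1,6):dx=-8,dy=-12->C; (1,7):dx=-1,dy=-6->C; (1,8):dx=+1,dy=+2->C; (1,9):dx=-9,dy=-13->C
  (2,3):dx=+3,dy=+5->C; (2,4):dx=+1,dy=+6->C; (2,5):dx=-1,dy=-2->C; (2,6):dx=-3,dy=-4->C
  (2,7):dx=+4,dy=+2->C; (2,8):dx=+6,dy=+10->C; (2,9):dx=-4,dy=-5->C; (3,4):dx=-2,dy=+1->D
  (3,5):dx=-4,dy=-7->C; (3,6):dx=-6,dy=-9->C; (3,7):dx=+1,dy=-3->D; (3,8):dx=+3,dy=+5->C
  (3,9):dx=-7,dy=-10->C; (4,5):dx=-2,dy=-8->C; (4,6):dx=-4,dy=-10->C; (4,7):dx=+3,dy=-4->D
  (4,8):dx=+5,dy=+4->C; (4,9):dx=-5,dy=-11->C; (5,6):dx=-2,dy=-2->C; (5,7):dx=+5,dy=+4->C
  (5,8):dx=+7,dy=+12->C; (5,9):dx=-3,dy=-3->C; (6,7):dx=+7,dy=+6->C; (6,8):dx=+9,dy=+14->C
  (6,9):dx=-1,dy=-1->C; (7,8):dx=+2,dy=+8->C; (7,9):dx=-8,dy=-7->C; (8,9):dx=-10,dy=-15->C
Step 2: C = 33, D = 3, total pairs = 36.
Step 3: tau = (C - D)/(n(n-1)/2) = (33 - 3)/36 = 0.833333.
Step 4: Exact two-sided p-value (enumerate n! = 362880 permutations of y under H0): p = 0.000854.
Step 5: alpha = 0.05. reject H0.

tau_b = 0.8333 (C=33, D=3), p = 0.000854, reject H0.


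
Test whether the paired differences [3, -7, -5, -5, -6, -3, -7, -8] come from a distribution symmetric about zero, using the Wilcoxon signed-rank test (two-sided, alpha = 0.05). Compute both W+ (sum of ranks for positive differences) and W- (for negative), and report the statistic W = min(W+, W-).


Step 1: Drop any zero differences (none here) and take |d_i|.
|d| = [3, 7, 5, 5, 6, 3, 7, 8]
Step 2: Midrank |d_i| (ties get averaged ranks).
ranks: |3|->1.5, |7|->6.5, |5|->3.5, |5|->3.5, |6|->5, |3|->1.5, |7|->6.5, |8|->8
Step 3: Attach original signs; sum ranks with positive sign and with negative sign.
W+ = 1.5 = 1.5
W- = 6.5 + 3.5 + 3.5 + 5 + 1.5 + 6.5 + 8 = 34.5
(Check: W+ + W- = 36 should equal n(n+1)/2 = 36.)
Step 4: Test statistic W = min(W+, W-) = 1.5.
Step 5: Ties in |d|, so use the tie-corrected normal approximation.
        E[W] = n(n+1)/4 = 8*9/4 = 18.
        Tie groups: |d|=3 (t=2), |d|=5 (t=2), |d|=7 (t=2); sum(t^3 - t) = 18.
        Var[W] = n(n+1)(2n+1)/24 - sum(t^3-t)/48 = 1224/24 - 18/48 = 50.625.
        z = (W - E[W]) / sqrt(Var[W]) = (1.5 - 18) / 7.1151 = -2.3190.
        Two-sided p = 2*Phi(z) = 0.020395.
Step 6: alpha = 0.05. reject H0.

W+ = 1.5, W- = 34.5, W = min = 1.5, p = 0.020395, reject H0.


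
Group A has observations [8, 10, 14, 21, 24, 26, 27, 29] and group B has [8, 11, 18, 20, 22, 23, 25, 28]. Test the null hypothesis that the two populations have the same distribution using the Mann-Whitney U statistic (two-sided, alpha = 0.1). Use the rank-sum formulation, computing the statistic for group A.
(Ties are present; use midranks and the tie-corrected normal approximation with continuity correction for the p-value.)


Step 1: Combine and sort all 16 observations; assign midranks.
sorted (value, group): (8,X), (8,Y), (10,X), (11,Y), (14,X), (18,Y), (20,Y), (21,X), (22,Y), (23,Y), (24,X), (25,Y), (26,X), (27,X), (28,Y), (29,X)
ranks: 8->1.5, 8->1.5, 10->3, 11->4, 14->5, 18->6, 20->7, 21->8, 22->9, 23->10, 24->11, 25->12, 26->13, 27->14, 28->15, 29->16
Step 2: Rank sum for X: R1 = 1.5 + 3 + 5 + 8 + 11 + 13 + 14 + 16 = 71.5.
Step 3: U_X = R1 - n1(n1+1)/2 = 71.5 - 8*9/2 = 71.5 - 36 = 35.5.
       U_Y = n1*n2 - U_X = 64 - 35.5 = 28.5.
Step 4: Ties are present, so use the tie-corrected normal approximation (with continuity correction) for the p-value.
Step 5: p-value = 0.752538; compare to alpha = 0.1. fail to reject H0.

U_X = 35.5, p = 0.752538, fail to reject H0 at alpha = 0.1.


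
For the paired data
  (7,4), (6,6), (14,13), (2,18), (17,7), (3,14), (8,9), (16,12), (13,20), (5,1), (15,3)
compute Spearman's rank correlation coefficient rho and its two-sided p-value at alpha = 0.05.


Step 1: Rank x and y separately (midranks; no ties here).
rank(x): 7->5, 6->4, 14->8, 2->1, 17->11, 3->2, 8->6, 16->10, 13->7, 5->3, 15->9
rank(y): 4->3, 6->4, 13->8, 18->10, 7->5, 14->9, 9->6, 12->7, 20->11, 1->1, 3->2
Step 2: d_i = R_x(i) - R_y(i); compute d_i^2.
  (5-3)^2=4, (4-4)^2=0, (8-8)^2=0, (1-10)^2=81, (11-5)^2=36, (2-9)^2=49, (6-6)^2=0, (10-7)^2=9, (7-11)^2=16, (3-1)^2=4, (9-2)^2=49
sum(d^2) = 248.
Step 3: rho = 1 - 6*248 / (11*(11^2 - 1)) = 1 - 1488/1320 = -0.127273.
Step 4: Under H0, t = rho * sqrt((n-2)/(1-rho^2)) = -0.3849 ~ t(9).
Step 5: Two-sided p-value from the t-distribution with 9 df = 0.709215.
Step 6: alpha = 0.05. fail to reject H0.

rho = -0.1273, p = 0.709215, fail to reject H0 at alpha = 0.05.


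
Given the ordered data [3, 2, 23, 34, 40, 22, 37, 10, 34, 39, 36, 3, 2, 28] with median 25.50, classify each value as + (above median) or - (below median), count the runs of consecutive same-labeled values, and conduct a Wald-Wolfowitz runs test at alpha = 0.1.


Step 1: Compute median = 25.50; label A = above, B = below.
Labels in order: BBBAABABAAABBA  (n_A = 7, n_B = 7)
Step 2: Count runs R = 8.
Step 3: Under H0 (random ordering), E[R] = 2*n_A*n_B/(n_A+n_B) + 1 = 2*7*7/14 + 1 = 8.0000.
        Var[R] = 2*n_A*n_B*(2*n_A*n_B - n_A - n_B) / ((n_A+n_B)^2 * (n_A+n_B-1)) = 8232/2548 = 3.2308.
        SD[R] = 1.7974.
Step 4: R = E[R], so z = 0 with no continuity correction.
Step 5: Two-sided p-value via normal approximation = 2*(1 - Phi(|z|)) = 1.000000.
Step 6: alpha = 0.1. fail to reject H0.

R = 8, z = 0.0000, p = 1.000000, fail to reject H0.


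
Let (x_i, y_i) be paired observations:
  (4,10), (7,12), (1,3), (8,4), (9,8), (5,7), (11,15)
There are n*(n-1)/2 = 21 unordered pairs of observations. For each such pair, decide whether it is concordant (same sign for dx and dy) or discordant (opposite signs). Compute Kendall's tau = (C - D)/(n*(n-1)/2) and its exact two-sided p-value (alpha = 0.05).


Step 1: Enumerate the 21 unordered pairs (i,j) with i<j and classify each by sign(x_j-x_i) * sign(y_j-y_i).
  (1,2):dx=+3,dy=+2->C; (1,3):dx=-3,dy=-7->C; (1,4):dx=+4,dy=-6->D; (1,5):dx=+5,dy=-2->D
  (1,6):dx=+1,dy=-3->D; (1,7):dx=+7,dy=+5->C; (2,3):dx=-6,dy=-9->C; (2,4):dx=+1,dy=-8->D
  (2,5):dx=+2,dy=-4->D; (2,6):dx=-2,dy=-5->C; (2,7):dx=+4,dy=+3->C; (3,4):dx=+7,dy=+1->C
  (3,5):dx=+8,dy=+5->C; (3,6):dx=+4,dy=+4->C; (3,7):dx=+10,dy=+12->C; (4,5):dx=+1,dy=+4->C
  (4,6):dx=-3,dy=+3->D; (4,7):dx=+3,dy=+11->C; (5,6):dx=-4,dy=-1->C; (5,7):dx=+2,dy=+7->C
  (6,7):dx=+6,dy=+8->C
Step 2: C = 15, D = 6, total pairs = 21.
Step 3: tau = (C - D)/(n(n-1)/2) = (15 - 6)/21 = 0.428571.
Step 4: Exact two-sided p-value (enumerate n! = 5040 permutations of y under H0): p = 0.238889.
Step 5: alpha = 0.05. fail to reject H0.

tau_b = 0.4286 (C=15, D=6), p = 0.238889, fail to reject H0.


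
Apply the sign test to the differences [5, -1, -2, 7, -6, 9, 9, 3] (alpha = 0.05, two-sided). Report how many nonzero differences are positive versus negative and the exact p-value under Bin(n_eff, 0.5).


Step 1: Discard zero differences. Original n = 8; n_eff = number of nonzero differences = 8.
Nonzero differences (with sign): +5, -1, -2, +7, -6, +9, +9, +3
Step 2: Count signs: positive = 5, negative = 3.
Step 3: Under H0: P(positive) = 0.5, so the number of positives S ~ Bin(8, 0.5).
Step 4: Two-sided exact p-value = sum of Bin(8,0.5) probabilities at or below the observed probability = 0.726562.
Step 5: alpha = 0.05. fail to reject H0.

n_eff = 8, pos = 5, neg = 3, p = 0.726562, fail to reject H0.


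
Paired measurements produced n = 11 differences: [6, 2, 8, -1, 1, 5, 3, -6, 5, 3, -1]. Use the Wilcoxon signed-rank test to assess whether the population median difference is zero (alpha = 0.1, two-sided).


Step 1: Drop any zero differences (none here) and take |d_i|.
|d| = [6, 2, 8, 1, 1, 5, 3, 6, 5, 3, 1]
Step 2: Midrank |d_i| (ties get averaged ranks).
ranks: |6|->9.5, |2|->4, |8|->11, |1|->2, |1|->2, |5|->7.5, |3|->5.5, |6|->9.5, |5|->7.5, |3|->5.5, |1|->2
Step 3: Attach original signs; sum ranks with positive sign and with negative sign.
W+ = 9.5 + 4 + 11 + 2 + 7.5 + 5.5 + 7.5 + 5.5 = 52.5
W- = 2 + 9.5 + 2 = 13.5
(Check: W+ + W- = 66 should equal n(n+1)/2 = 66.)
Step 4: Test statistic W = min(W+, W-) = 13.5.
Step 5: Ties in |d|, so use the tie-corrected normal approximation.
        E[W] = n(n+1)/4 = 11*12/4 = 33.
        Tie groups: |d|=1 (t=3), |d|=3 (t=2), |d|=5 (t=2), |d|=6 (t=2); sum(t^3 - t) = 42.
        Var[W] = n(n+1)(2n+1)/24 - sum(t^3-t)/48 = 3036/24 - 42/48 = 125.625.
        z = (W - E[W]) / sqrt(Var[W]) = (13.5 - 33) / 11.2083 = -1.7398.
        Two-sided p = 2*Phi(z) = 0.081896.
Step 6: alpha = 0.1. reject H0.

W+ = 52.5, W- = 13.5, W = min = 13.5, p = 0.081896, reject H0.


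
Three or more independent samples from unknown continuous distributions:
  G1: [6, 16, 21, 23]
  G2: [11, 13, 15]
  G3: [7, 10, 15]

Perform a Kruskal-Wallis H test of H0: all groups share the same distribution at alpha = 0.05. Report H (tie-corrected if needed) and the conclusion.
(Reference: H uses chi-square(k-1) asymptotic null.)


Step 1: Combine all N = 10 observations and assign midranks.
sorted (value, group, rank): (6,G1,1), (7,G3,2), (10,G3,3), (11,G2,4), (13,G2,5), (15,G2,6.5), (15,G3,6.5), (16,G1,8), (21,G1,9), (23,G1,10)
Step 2: Sum ranks within each group.
R_1 = 28 (n_1 = 4)
R_2 = 15.5 (n_2 = 3)
R_3 = 11.5 (n_3 = 3)
Step 3: H = 12/(N(N+1)) * sum(R_i^2/n_i) - 3(N+1)
     = 12/(10*11) * (28^2/4 + 15.5^2/3 + 11.5^2/3) - 3*11
     = 0.109091 * 320.167 - 33
     = 1.927273.
Step 4: Ties present; correction factor C = 1 - 6/(10^3 - 10) = 0.993939. Corrected H = 1.927273 / 0.993939 = 1.939024.
Step 5: Under H0, H ~ chi^2(2); p-value = 0.379268.
Step 6: alpha = 0.05. fail to reject H0.

H = 1.9390, df = 2, p = 0.379268, fail to reject H0.


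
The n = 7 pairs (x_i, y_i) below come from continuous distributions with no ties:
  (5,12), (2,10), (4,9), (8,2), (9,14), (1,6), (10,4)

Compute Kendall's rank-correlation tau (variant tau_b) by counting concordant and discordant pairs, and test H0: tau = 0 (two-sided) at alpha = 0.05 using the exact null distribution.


Step 1: Enumerate the 21 unordered pairs (i,j) with i<j and classify each by sign(x_j-x_i) * sign(y_j-y_i).
  (1,2):dx=-3,dy=-2->C; (1,3):dx=-1,dy=-3->C; (1,4):dx=+3,dy=-10->D; (1,5):dx=+4,dy=+2->C
  (1,6):dx=-4,dy=-6->C; (1,7):dx=+5,dy=-8->D; (2,3):dx=+2,dy=-1->D; (2,4):dx=+6,dy=-8->D
  (2,5):dx=+7,dy=+4->C; (2,6):dx=-1,dy=-4->C; (2,7):dx=+8,dy=-6->D; (3,4):dx=+4,dy=-7->D
  (3,5):dx=+5,dy=+5->C; (3,6):dx=-3,dy=-3->C; (3,7):dx=+6,dy=-5->D; (4,5):dx=+1,dy=+12->C
  (4,6):dx=-7,dy=+4->D; (4,7):dx=+2,dy=+2->C; (5,6):dx=-8,dy=-8->C; (5,7):dx=+1,dy=-10->D
  (6,7):dx=+9,dy=-2->D
Step 2: C = 11, D = 10, total pairs = 21.
Step 3: tau = (C - D)/(n(n-1)/2) = (11 - 10)/21 = 0.047619.
Step 4: Exact two-sided p-value (enumerate n! = 5040 permutations of y under H0): p = 1.000000.
Step 5: alpha = 0.05. fail to reject H0.

tau_b = 0.0476 (C=11, D=10), p = 1.000000, fail to reject H0.


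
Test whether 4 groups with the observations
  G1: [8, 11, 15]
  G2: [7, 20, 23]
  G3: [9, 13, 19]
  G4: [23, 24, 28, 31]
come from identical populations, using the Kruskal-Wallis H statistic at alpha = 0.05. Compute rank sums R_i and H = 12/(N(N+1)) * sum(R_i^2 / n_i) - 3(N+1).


Step 1: Combine all N = 13 observations and assign midranks.
sorted (value, group, rank): (7,G2,1), (8,G1,2), (9,G3,3), (11,G1,4), (13,G3,5), (15,G1,6), (19,G3,7), (20,G2,8), (23,G2,9.5), (23,G4,9.5), (24,G4,11), (28,G4,12), (31,G4,13)
Step 2: Sum ranks within each group.
R_1 = 12 (n_1 = 3)
R_2 = 18.5 (n_2 = 3)
R_3 = 15 (n_3 = 3)
R_4 = 45.5 (n_4 = 4)
Step 3: H = 12/(N(N+1)) * sum(R_i^2/n_i) - 3(N+1)
     = 12/(13*14) * (12^2/3 + 18.5^2/3 + 15^2/3 + 45.5^2/4) - 3*14
     = 0.065934 * 754.646 - 42
     = 7.756868.
Step 4: Ties present; correction factor C = 1 - 6/(13^3 - 13) = 0.997253. Corrected H = 7.756868 / 0.997253 = 7.778237.
Step 5: Under H0, H ~ chi^2(3); p-value = 0.050824.
Step 6: alpha = 0.05. fail to reject H0.

H = 7.7782, df = 3, p = 0.050824, fail to reject H0.


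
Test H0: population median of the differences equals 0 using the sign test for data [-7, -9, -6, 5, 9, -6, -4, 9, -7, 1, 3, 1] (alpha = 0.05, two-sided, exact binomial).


Step 1: Discard zero differences. Original n = 12; n_eff = number of nonzero differences = 12.
Nonzero differences (with sign): -7, -9, -6, +5, +9, -6, -4, +9, -7, +1, +3, +1
Step 2: Count signs: positive = 6, negative = 6.
Step 3: Under H0: P(positive) = 0.5, so the number of positives S ~ Bin(12, 0.5).
Step 4: Two-sided exact p-value = sum of Bin(12,0.5) probabilities at or below the observed probability = 1.000000.
Step 5: alpha = 0.05. fail to reject H0.

n_eff = 12, pos = 6, neg = 6, p = 1.000000, fail to reject H0.


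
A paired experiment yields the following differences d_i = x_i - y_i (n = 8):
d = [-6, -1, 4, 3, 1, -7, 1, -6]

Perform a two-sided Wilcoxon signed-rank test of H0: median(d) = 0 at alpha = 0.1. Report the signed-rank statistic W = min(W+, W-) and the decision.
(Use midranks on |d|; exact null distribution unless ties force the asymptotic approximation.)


Step 1: Drop any zero differences (none here) and take |d_i|.
|d| = [6, 1, 4, 3, 1, 7, 1, 6]
Step 2: Midrank |d_i| (ties get averaged ranks).
ranks: |6|->6.5, |1|->2, |4|->5, |3|->4, |1|->2, |7|->8, |1|->2, |6|->6.5
Step 3: Attach original signs; sum ranks with positive sign and with negative sign.
W+ = 5 + 4 + 2 + 2 = 13
W- = 6.5 + 2 + 8 + 6.5 = 23
(Check: W+ + W- = 36 should equal n(n+1)/2 = 36.)
Step 4: Test statistic W = min(W+, W-) = 13.
Step 5: Ties in |d|, so use the tie-corrected normal approximation.
        E[W] = n(n+1)/4 = 8*9/4 = 18.
        Tie groups: |d|=1 (t=3), |d|=6 (t=2); sum(t^3 - t) = 30.
        Var[W] = n(n+1)(2n+1)/24 - sum(t^3-t)/48 = 1224/24 - 30/48 = 50.375.
        z = (W - E[W]) / sqrt(Var[W]) = (13 - 18) / 7.0975 = -0.7045.
        Two-sided p = 2*Phi(z) = 0.481140.
Step 6: alpha = 0.1. fail to reject H0.

W+ = 13, W- = 23, W = min = 13, p = 0.481140, fail to reject H0.


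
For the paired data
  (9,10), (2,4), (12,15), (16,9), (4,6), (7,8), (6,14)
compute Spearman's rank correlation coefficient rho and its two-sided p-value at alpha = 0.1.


Step 1: Rank x and y separately (midranks; no ties here).
rank(x): 9->5, 2->1, 12->6, 16->7, 4->2, 7->4, 6->3
rank(y): 10->5, 4->1, 15->7, 9->4, 6->2, 8->3, 14->6
Step 2: d_i = R_x(i) - R_y(i); compute d_i^2.
  (5-5)^2=0, (1-1)^2=0, (6-7)^2=1, (7-4)^2=9, (2-2)^2=0, (4-3)^2=1, (3-6)^2=9
sum(d^2) = 20.
Step 3: rho = 1 - 6*20 / (7*(7^2 - 1)) = 1 - 120/336 = 0.642857.
Step 4: Under H0, t = rho * sqrt((n-2)/(1-rho^2)) = 1.8766 ~ t(5).
Step 5: Two-sided p-value from the t-distribution with 5 df = 0.119392.
Step 6: alpha = 0.1. fail to reject H0.

rho = 0.6429, p = 0.119392, fail to reject H0 at alpha = 0.1.
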